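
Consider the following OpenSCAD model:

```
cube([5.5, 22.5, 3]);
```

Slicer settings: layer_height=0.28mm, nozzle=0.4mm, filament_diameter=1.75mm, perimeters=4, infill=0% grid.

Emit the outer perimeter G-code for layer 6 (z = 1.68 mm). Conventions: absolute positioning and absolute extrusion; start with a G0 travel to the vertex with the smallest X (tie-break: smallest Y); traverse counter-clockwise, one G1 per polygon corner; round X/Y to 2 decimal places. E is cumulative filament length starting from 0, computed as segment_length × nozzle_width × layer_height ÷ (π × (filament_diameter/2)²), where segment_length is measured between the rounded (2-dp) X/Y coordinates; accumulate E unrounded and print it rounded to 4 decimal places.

G0 X0.00 Y0.00 Z1.68
G1 X5.50 Y0.00 E0.2561
G1 X5.50 Y22.50 E1.3038
G1 X0.00 Y22.50 E1.5599
G1 X0.00 Y0.00 E2.6076

At z = 1.68 mm: the cube is present — its section is the full 5.5×22.5 rectangle. The outline is a single polygon with 4 vertices. Extrusion per mm of travel: 0.4 × 0.28 / (π × 0.875²) = 0.046564. Accumulating E over each segment gives final E = 2.6076.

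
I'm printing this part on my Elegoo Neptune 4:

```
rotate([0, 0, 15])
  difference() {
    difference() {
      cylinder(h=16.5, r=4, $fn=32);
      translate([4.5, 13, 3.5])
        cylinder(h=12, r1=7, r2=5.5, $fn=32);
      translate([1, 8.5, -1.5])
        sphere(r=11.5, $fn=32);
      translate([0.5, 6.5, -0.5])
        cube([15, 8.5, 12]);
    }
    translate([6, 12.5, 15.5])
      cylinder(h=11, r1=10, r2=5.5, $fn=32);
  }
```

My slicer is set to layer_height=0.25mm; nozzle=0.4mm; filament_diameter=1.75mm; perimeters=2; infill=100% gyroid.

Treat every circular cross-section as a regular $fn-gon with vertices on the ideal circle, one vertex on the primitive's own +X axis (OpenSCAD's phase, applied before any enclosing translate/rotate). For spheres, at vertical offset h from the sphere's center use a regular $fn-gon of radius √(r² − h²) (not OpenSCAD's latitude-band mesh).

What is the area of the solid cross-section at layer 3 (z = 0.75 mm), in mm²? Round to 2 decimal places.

6.26 mm²

At z = 0.75 mm: the r=4 cylinder gives a regular 32-gon of circumradius 4 (constant along its height) (area = (32/2)·4.000²·sin(360°/32) = 49.94 mm²); the cone at (4.5, 13) is absent (z outside [3.5, 15.5]); the r=11.5 sphere at (1, 8.5) contributes a regular 32-gon of circumradius √(11.5²−2.25²) = 11.278 (area = (32/2)·11.278²·sin(360°/32) = 397.01 mm²); the 15×8.5 cube at (0.5, 6.5) contributes its full rectangle (area 127.50 mm²); Taking the first minus the rest: starting from the r=4 cylinder (49.94 mm²), the r=11.5 sphere at (1, 8.5) partially overlaps it — only the 43.69 mm² overlap (of its 397.01 mm²) is removed, clipping the outline; the 15×8.5 cube at (0.5, 6.5) misses the remaining region (no effect) — area = 6.26 mm²; the cone at (6, 12.5) is absent (z outside [15.5, 26.5]); After the difference (first − rest): none of the subtracted shapes is present at this height, so that combined region is unchanged — area = 6.26 mm²; (rotated 15° about Z; rotation is an isometry so areas/perimeters/island counts are preserved). Overall, the cross-section is a single solid region. Net area = 6.26 mm².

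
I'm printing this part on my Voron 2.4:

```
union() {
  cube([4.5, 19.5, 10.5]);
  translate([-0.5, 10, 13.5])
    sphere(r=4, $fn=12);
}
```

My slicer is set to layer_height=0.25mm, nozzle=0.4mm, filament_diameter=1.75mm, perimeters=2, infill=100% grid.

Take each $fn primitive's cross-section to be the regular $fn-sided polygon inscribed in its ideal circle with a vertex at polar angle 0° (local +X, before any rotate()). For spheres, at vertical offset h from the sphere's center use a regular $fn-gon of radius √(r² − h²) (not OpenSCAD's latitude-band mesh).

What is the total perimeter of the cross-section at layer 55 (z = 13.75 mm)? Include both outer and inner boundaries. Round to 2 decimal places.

24.80 mm

At z = 13.75 mm: the cube does not reach this height (z outside [0, 10.5]); the sphere at (-0.5, 10): section is a regular 12-gon, circumradius = √(r²−h²) = √(4²−0.25²) = 3.992 (perimeter = 2·12·3.992·sin(180°/12) = 24.80 mm); Combining (union): only the r=4 sphere at (-0.5, 10) is present, so the union is just that shape — boundary = 24.80 mm. Overall, the cross-section is a single solid region. Total boundary length (outer) = 24.80 mm.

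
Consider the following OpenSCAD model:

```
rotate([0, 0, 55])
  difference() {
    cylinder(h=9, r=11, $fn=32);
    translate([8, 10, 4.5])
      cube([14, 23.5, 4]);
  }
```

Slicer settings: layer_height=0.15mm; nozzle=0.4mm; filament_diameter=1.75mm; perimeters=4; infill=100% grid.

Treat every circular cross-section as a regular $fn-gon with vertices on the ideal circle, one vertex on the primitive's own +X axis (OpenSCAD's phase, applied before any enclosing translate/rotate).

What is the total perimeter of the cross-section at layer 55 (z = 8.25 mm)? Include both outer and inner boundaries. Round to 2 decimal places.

69.00 mm

At z = 8.25 mm: the r=11 cylinder gives a regular 32-gon of circumradius 11 (constant along its height) (perimeter = 2·32·11.000·sin(180°/32) = 69.00 mm); the 14×23.5 cube at (8, 10) contributes its full rectangle (perimeter 75.00 mm); After the difference (first − rest): starting from the r=11 cylinder, the 14×23.5 cube at (8, 10) misses the remaining region (no effect) — boundary = 69.00 mm; (rotated 55° about Z; rotation is an isometry so areas/perimeters/island counts are preserved). Overall, the cross-section is a single solid region. Total boundary length (outer) = 69.00 mm.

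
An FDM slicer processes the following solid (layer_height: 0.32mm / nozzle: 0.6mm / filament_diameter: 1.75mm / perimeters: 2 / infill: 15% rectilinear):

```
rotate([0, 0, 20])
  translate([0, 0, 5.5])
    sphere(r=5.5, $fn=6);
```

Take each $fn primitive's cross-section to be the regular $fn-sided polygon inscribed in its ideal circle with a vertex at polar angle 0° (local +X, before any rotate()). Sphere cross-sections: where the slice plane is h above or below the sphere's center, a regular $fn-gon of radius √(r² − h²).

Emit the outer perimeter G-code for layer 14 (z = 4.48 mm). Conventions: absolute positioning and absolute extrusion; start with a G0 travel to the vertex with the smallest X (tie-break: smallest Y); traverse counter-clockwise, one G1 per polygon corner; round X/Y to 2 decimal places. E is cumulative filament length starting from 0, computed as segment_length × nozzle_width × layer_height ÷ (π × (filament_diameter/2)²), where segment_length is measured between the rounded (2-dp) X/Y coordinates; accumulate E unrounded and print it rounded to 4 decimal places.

At z = 4.48 mm: the r=5.5 sphere contributes a regular 6-gon of circumradius √(5.5²−1.02²) = 5.405; (whole slice rotated 20° about Z — lengths, areas and connectivity unchanged). The outline is a single polygon with 6 vertices. Extrusion per mm of travel: 0.6 × 0.32 / (π × 0.875²) = 0.079824. Accumulating E over each segment gives final E = 2.5880.

G0 X-5.08 Y-1.85 Z4.48
G1 X-0.94 Y-5.32 E0.4312
G1 X4.14 Y-3.47 E0.8628
G1 X5.08 Y1.85 E1.2940
G1 X0.94 Y5.32 E1.7252
G1 X-4.14 Y3.47 E2.1568
G1 X-5.08 Y-1.85 E2.5880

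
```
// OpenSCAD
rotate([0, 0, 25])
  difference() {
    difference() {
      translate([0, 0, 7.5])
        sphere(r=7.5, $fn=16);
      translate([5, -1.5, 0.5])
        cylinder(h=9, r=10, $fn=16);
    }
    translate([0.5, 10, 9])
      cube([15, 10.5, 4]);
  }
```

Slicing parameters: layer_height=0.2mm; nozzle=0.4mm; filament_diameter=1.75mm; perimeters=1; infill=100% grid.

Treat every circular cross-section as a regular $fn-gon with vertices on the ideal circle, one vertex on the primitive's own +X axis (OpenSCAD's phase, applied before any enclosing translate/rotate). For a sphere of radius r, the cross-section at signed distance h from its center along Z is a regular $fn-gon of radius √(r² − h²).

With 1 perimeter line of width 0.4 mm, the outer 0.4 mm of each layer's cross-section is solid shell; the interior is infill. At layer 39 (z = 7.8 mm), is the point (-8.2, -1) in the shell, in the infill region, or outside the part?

At z = 7.8 mm: the r=7.5 sphere slices to a regular 16-gon of circumradius 7.494 (√(r²−h²) with h=0.3 from center); the cylinder at (5, -1.5): section is a regular 16-gon, circumradius r=10; After the difference (first − rest): starting from the r=7.5 sphere, the r=10 cylinder at (5, -1.5) partially overlaps it — only the 139.50 mm² overlap (of its 306.15 mm²) is removed, clipping the outline — 1 connected region; the cube at (0.5, 10) does not reach this height (z outside [9, 13]); Taking the first minus the rest: none of the subtracted shapes is present at this height, so the result so far is unchanged — 1 connected region; (rotated 25° about Z; rotation is an isometry so areas/perimeters/island counts are preserved). Overall, the cross-section is a single solid region. Undo the 25° rotation: the query point maps to (-7.854, 2.559) in the un-rotated model frame. The nearest boundary edge runs (-7.49, 0.00)→(-6.92, 2.87); distance from the point to it = 0.85 mm. The point is not inside any of the regions above, so it lies outside the cross-section (0.85 mm from the nearest boundary).

outside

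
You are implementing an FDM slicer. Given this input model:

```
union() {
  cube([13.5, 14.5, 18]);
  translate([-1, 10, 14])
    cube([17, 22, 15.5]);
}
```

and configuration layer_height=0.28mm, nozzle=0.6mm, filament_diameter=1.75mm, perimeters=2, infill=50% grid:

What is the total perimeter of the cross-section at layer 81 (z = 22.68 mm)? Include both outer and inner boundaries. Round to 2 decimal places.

At z = 22.68 mm: the cube does not reach this height (z outside [0, 18]); the cube at (-1, 10) is present — its section is the full 17×22 rectangle (perimeter 78.00 mm); Combining (union): only the 17×22 cube at (-1, 10) is present, so the union is just that shape — boundary = 78.00 mm. Overall, the cross-section is a single solid region. Total boundary length (outer) = 78.00 mm.

78.00 mm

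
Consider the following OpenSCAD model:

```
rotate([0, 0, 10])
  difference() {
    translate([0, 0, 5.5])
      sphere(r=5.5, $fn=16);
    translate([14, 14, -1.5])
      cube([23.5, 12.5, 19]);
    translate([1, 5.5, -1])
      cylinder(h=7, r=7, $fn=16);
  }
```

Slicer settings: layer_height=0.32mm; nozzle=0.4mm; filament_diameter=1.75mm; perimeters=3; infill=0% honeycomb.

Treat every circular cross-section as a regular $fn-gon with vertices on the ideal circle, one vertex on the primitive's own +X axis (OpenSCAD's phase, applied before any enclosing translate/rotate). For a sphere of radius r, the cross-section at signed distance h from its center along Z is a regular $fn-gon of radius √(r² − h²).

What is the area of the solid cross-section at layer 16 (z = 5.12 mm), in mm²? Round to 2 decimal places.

At z = 5.12 mm: the sphere: section is a regular 16-gon, circumradius = √(r²−h²) = √(5.5²−0.38²) = 5.487 (area = (16/2)·5.487²·sin(360°/16) = 92.17 mm²); the cube at (14, 14) (footprint 23.5×12.5) is included at this height (area 293.75 mm²); the r=7 cylinder at (1, 5.5) gives a regular 16-gon of circumradius 7 (constant along its height) (area = (16/2)·7.000²·sin(360°/16) = 150.01 mm²); Subtracting the remaining from the first: starting from the r=5.5 sphere (92.17 mm²), the 23.5×12.5 cube at (14, 14) misses the remaining region (no effect); the r=7 cylinder at (1, 5.5) partially overlaps it — only the 51.84 mm² overlap (of its 150.01 mm²) is removed, clipping the outline — area = 40.33 mm²; (rotated 10° about Z; rotation is an isometry so areas/perimeters/island counts are preserved). Overall, the cross-section is a single solid region. Net area = 40.33 mm².

40.33 mm²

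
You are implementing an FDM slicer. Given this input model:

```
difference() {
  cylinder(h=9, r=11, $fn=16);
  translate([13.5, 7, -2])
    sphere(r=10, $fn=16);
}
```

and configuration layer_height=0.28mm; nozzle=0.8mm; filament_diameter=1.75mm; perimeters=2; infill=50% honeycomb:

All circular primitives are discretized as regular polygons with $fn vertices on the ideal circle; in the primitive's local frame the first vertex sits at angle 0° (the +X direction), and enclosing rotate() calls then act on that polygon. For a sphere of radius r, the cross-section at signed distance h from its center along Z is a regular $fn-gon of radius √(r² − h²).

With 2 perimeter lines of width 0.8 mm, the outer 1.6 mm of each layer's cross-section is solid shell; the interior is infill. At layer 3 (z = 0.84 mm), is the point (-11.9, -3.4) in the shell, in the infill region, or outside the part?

At z = 0.84 mm: the r=11 cylinder gives a regular 16-gon of circumradius 11 (constant along its height); the sphere at (13.5, 7): section is a regular 16-gon, circumradius = √(r²−h²) = √(10²−2.84²) = 9.588; After the difference (first − rest): starting from the r=11 cylinder, the r=10 sphere at (13.5, 7) partially overlaps it — only the 47.11 mm² overlap (of its 281.45 mm²) is removed, clipping the outline — 1 connected region. Overall, the cross-section is a single solid region. The nearest boundary edge runs (-10.16, -4.21)→(-11.00, 0.00); distance from the point to it = 1.55 mm. The point is not inside any of the regions above, so it lies outside the cross-section (1.55 mm from the nearest boundary).

outside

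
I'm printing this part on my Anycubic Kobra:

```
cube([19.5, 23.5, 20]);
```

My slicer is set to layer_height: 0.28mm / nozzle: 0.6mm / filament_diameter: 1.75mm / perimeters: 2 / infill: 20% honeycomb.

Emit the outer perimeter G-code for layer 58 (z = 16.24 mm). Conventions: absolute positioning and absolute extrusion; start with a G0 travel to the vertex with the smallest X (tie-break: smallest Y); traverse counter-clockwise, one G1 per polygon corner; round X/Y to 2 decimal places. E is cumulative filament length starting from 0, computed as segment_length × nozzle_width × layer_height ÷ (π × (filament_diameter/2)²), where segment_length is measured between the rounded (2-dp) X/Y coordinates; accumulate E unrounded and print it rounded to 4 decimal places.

At z = 16.24 mm: the 19.5×23.5 cube contributes its full rectangle. The outline is a single polygon with 4 vertices. Extrusion per mm of travel: 0.6 × 0.28 / (π × 0.875²) = 0.069846. Accumulating E over each segment gives final E = 6.0068.

G0 X0.00 Y0.00 Z16.24
G1 X19.50 Y0.00 E1.3620
G1 X19.50 Y23.50 E3.0034
G1 X0.00 Y23.50 E4.3654
G1 X0.00 Y0.00 E6.0068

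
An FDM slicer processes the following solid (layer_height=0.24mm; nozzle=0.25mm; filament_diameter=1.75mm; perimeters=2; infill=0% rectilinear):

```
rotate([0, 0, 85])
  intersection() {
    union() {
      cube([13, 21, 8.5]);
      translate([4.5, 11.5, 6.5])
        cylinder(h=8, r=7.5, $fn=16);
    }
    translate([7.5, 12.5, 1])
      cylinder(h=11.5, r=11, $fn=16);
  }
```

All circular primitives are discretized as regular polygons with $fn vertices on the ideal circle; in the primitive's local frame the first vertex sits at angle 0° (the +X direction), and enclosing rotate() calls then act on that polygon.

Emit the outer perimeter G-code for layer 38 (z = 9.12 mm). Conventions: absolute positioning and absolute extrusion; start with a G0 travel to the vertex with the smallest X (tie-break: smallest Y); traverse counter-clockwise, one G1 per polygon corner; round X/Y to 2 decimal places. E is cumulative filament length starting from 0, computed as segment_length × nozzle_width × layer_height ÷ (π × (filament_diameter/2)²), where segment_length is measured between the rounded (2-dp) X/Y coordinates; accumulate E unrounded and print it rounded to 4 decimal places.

G0 X-18.54 Y6.14 Z9.12
G1 X-18.22 Y3.23 E0.0730
G1 X-16.81 Y0.66 E0.1462
G1 X-14.53 Y-1.17 E0.2191
G1 X-11.72 Y-1.99 E0.2921
G1 X-8.81 Y-1.67 E0.3651
G1 X-6.24 Y-0.26 E0.4383
G1 X-4.41 Y2.02 E0.5112
G1 X-3.59 Y4.83 E0.5842
G1 X-3.91 Y7.74 E0.6572
G1 X-5.32 Y10.31 E0.7304
G1 X-7.60 Y12.14 E0.8033
G1 X-10.41 Y12.96 E0.8763
G1 X-13.32 Y12.64 E0.9493
G1 X-15.88 Y11.23 E1.0222
G1 X-17.72 Y8.95 E1.0953
G1 X-18.54 Y6.14 E1.1683

At z = 9.12 mm: the cube is not intersected at this z (z outside [0, 8.5]); the cylinder at (4.5, 11.5): section is a regular 16-gon, circumradius r=7.5; Taking the union: only the r=7.5 cylinder at (4.5, 11.5) is present, so the union is just that shape — 1 connected region; the cylinder at (7.5, 12.5): section is a regular 16-gon, circumradius r=11; Keeping only the common overlap: that combined region lies inside the r=11 cylinder at (7.5, 12.5), so it is kept whole — 1 connected region; (whole slice rotated 85° about Z — lengths, areas and connectivity unchanged). The outline is a single polygon with 16 vertices. Extrusion per mm of travel: 0.25 × 0.24 / (π × 0.875²) = 0.024945. Accumulating E over each segment gives final E = 1.1683.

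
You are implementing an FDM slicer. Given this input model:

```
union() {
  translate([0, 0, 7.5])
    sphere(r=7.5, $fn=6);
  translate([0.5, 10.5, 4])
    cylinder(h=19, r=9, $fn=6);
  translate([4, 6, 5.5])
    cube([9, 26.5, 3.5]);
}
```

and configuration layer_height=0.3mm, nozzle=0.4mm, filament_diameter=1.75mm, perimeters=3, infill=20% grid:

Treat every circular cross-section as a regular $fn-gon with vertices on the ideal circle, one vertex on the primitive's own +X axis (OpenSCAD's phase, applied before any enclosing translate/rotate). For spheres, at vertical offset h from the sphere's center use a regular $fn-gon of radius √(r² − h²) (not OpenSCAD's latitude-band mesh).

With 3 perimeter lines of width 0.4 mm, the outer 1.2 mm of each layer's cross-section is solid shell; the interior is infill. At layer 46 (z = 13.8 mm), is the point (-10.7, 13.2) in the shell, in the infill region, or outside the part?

At z = 13.8 mm: the r=7.5 sphere slices to a regular 6-gon of circumradius 4.069 (√(r²−h²) with h=6.3 from center); the cylinder at (0.5, 10.5): section is a regular 6-gon, circumradius r=9; the cube at (4, 6) is absent (z outside [5.5, 9]); Merging all regions: the regions partially overlap (shared area 3.72 mm²), so overlapping operands fuse into one piece — 1 connected region. Overall, the cross-section is a single solid region. The nearest boundary edge runs (-8.50, 10.50)→(-4.00, 18.29); distance from the point to it = 3.26 mm. The point is not inside any of the regions above, so it lies outside the cross-section (3.26 mm from the nearest boundary).

outside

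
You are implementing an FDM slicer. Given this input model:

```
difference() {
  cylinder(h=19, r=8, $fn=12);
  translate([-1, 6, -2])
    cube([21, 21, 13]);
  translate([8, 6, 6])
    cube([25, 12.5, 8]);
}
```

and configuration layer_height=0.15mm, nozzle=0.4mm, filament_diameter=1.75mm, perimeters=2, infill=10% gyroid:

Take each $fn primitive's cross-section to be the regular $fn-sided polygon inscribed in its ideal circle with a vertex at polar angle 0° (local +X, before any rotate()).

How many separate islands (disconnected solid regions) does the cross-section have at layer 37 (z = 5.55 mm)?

At z = 5.55 mm: the r=8 cylinder contributes a regular 12-gon of circumradius 8; the cube at (-1, 6) (footprint 21×21) is included at this height; the cube at (8, 6) does not reach this height (z outside [6, 14]); After the difference (first − rest): starting from the r=8 cylinder, the 21×21 cube at (-1, 6) partially overlaps it — only the 8.15 mm² overlap (of its 441.00 mm²) is removed, clipping the outline — 1 connected region. Overall, the cross-section is a single solid region. Island count = 1.

1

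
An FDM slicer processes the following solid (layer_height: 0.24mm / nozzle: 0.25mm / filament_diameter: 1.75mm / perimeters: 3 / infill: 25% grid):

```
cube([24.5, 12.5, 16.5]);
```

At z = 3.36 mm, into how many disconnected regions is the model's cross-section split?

At z = 3.36 mm: the cube (footprint 24.5×12.5) is included at this height. The result has 1 disconnected region.

1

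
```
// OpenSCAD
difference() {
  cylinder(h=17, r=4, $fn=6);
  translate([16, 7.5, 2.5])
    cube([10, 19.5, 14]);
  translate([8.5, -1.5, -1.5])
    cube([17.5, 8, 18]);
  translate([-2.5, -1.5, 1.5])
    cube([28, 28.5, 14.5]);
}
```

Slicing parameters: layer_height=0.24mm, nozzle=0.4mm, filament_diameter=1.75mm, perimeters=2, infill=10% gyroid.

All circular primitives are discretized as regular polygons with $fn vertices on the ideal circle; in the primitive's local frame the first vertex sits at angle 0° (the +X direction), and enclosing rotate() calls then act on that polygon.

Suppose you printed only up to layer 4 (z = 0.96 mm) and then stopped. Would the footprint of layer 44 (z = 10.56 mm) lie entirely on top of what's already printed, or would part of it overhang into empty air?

Compare the two slices. At z = 0.96: the cylinder: section is a regular 6-gon, circumradius r=4 (area = (6/2)·4.000²·sin(360°/6) = 41.57 mm²); the cube at (16, 7.5) is absent (z outside [2.5, 16.5]); the cube at (8.5, -1.5) is present — its section is the full 17.5×8 rectangle (area 140.00 mm²); the cube at (-2.5, -1.5) is not intersected at this z (z outside [1.5, 16]); Taking the first minus the rest: starting from the r=4 cylinder (41.57 mm²), the 17.5×8 cube at (8.5, -1.5) misses the remaining region (no effect) — area = 41.57 mm². At z = 10.56: the r=4 cylinder contributes a regular 6-gon of circumradius 4 (area = (6/2)·4.000²·sin(360°/6) = 41.57 mm²); the cube at (16, 7.5) is present — its section is the full 10×19.5 rectangle (area 195.00 mm²); the 17.5×8 cube at (8.5, -1.5) contributes its full rectangle (area 140.00 mm²); the cube at (-2.5, -1.5) (footprint 28×28.5) is included at this height (area 798.00 mm²); Subtracting the remaining from the first: starting from the r=4 cylinder (41.57 mm²), the 10×19.5 cube at (16, 7.5) misses the remaining region (no effect); the 17.5×8 cube at (8.5, -1.5) misses the remaining region (no effect); the 28×28.5 cube at (-2.5, -1.5) partially overlaps it — only the 27.94 mm² overlap (of its 798.00 mm²) is removed, clipping the outline — area = 13.63 mm². Checking containment: the cross-section at z = 10.56 is a subset of the cross-section at z = 0.96.

entirely on top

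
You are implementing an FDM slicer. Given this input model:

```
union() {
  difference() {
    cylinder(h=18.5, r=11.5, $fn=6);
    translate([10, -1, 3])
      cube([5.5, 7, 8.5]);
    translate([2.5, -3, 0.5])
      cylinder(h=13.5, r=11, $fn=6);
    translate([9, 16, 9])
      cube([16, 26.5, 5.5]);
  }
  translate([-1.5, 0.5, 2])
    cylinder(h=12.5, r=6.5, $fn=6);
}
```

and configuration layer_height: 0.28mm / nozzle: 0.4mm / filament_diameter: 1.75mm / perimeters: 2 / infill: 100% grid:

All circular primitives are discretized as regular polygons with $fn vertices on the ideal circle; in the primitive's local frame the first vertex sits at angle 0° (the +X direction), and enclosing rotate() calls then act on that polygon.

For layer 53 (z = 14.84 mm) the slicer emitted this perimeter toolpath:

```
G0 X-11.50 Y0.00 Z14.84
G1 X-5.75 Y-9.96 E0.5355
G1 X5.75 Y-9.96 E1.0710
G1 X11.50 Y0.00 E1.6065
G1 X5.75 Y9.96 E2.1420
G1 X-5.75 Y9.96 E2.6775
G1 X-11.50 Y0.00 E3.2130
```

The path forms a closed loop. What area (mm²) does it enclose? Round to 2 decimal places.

343.62 mm²

Apply the shoelace formula to the sequence of (X, Y) vertices; enclosed area = 343.62 mm².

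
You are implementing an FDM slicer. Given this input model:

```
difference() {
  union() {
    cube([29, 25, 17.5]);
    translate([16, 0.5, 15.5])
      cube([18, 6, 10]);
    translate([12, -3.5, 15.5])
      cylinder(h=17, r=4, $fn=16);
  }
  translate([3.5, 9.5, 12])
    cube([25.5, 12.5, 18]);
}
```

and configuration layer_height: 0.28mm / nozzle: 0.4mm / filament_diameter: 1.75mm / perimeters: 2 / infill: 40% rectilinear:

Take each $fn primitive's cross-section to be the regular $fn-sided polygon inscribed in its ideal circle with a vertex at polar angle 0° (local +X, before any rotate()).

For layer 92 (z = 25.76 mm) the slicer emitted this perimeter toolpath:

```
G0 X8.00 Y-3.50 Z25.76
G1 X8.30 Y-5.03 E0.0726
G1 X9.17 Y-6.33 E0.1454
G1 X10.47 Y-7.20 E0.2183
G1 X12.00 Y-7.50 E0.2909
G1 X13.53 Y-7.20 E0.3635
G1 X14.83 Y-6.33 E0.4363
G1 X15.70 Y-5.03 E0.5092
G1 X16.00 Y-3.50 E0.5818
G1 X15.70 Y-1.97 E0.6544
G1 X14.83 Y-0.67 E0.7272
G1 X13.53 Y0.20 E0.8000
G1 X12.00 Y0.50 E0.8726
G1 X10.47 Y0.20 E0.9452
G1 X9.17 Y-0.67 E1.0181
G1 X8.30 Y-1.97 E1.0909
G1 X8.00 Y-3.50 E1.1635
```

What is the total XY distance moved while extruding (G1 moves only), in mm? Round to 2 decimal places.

24.99 mm

Sum the Euclidean lengths of each G1 segment: total = 24.99 mm.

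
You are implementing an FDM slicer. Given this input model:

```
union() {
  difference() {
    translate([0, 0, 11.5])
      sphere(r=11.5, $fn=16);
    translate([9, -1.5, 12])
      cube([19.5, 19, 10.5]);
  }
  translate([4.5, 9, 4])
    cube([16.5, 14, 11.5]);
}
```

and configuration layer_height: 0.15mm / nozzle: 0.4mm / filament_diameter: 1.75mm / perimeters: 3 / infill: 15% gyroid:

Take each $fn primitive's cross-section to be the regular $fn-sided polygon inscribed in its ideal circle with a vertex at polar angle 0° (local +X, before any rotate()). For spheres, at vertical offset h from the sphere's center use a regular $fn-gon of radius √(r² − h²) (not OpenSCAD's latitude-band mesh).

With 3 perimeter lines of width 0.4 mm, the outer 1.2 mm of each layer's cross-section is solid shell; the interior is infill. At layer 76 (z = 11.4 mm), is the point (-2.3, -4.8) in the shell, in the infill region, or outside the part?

At z = 11.4 mm: the sphere: section is a regular 16-gon, circumradius = √(r²−h²) = √(11.5²−0.1²) = 11.500; the cube at (9, -1.5) does not reach this height (z outside [12, 22.5]); Taking the first minus the rest: none of the subtracted shapes is present at this height, so the r=11.5 sphere is unchanged — 1 connected region; the 16.5×14 cube at (4.5, 9) contributes its full rectangle; Combining (union): the regions partially overlap (shared area 1.82 mm²), so overlapping operands fuse into one piece — 1 connected region. Overall, the cross-section is a single solid region. The nearest boundary edge runs (-4.40, -10.62)→(-8.13, -8.13); distance from the point to it = 6.01 mm. The point is inside the cross-section and 6.01 mm from the nearest boundary — more than the 1.2 mm shell width (3 × 0.4), so it's in the infill interior.

infill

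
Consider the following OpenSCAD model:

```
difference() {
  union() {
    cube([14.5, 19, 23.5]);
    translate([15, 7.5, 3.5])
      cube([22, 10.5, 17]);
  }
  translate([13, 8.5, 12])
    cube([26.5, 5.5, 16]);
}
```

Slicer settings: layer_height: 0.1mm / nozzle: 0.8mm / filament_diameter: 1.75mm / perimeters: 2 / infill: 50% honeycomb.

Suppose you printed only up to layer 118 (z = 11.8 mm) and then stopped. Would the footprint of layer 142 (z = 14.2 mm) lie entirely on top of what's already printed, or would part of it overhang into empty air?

entirely on top

Compare the two slices. At z = 11.8: the 14.5×19 cube contributes its full rectangle (area 275.50 mm²); the 22×10.5 cube at (15, 7.5) contributes its full rectangle (area 231.00 mm²); Combining (union): the 2 present regions are separate (no shared area or edge), so areas and boundary lengths simply add and each stays a separate island — area = 506.50 mm²; the cube at (13, 8.5) is absent (z outside [12, 28]); After the difference (first − rest): none of the subtracted shapes is present at this height, so that combined region is unchanged — area = 506.50 mm². At z = 14.2: the 14.5×19 cube contributes its full rectangle (area 275.50 mm²); the cube at (15, 7.5) is present — its section is the full 22×10.5 rectangle (area 231.00 mm²); Merging all regions: the 2 present regions are separate (no shared area or edge), so areas and boundary lengths simply add and each stays a separate island — area = 506.50 mm²; the 26.5×5.5 cube at (13, 8.5) contributes its full rectangle (area 145.75 mm²); After the difference (first − rest): starting from the result so far (506.50 mm²), the 26.5×5.5 cube at (13, 8.5) partially overlaps it — only the 129.25 mm² overlap (of its 145.75 mm²) is removed, clipping the outline — area = 377.25 mm². Checking containment: the cross-section at z = 14.2 is a subset of the cross-section at z = 11.8.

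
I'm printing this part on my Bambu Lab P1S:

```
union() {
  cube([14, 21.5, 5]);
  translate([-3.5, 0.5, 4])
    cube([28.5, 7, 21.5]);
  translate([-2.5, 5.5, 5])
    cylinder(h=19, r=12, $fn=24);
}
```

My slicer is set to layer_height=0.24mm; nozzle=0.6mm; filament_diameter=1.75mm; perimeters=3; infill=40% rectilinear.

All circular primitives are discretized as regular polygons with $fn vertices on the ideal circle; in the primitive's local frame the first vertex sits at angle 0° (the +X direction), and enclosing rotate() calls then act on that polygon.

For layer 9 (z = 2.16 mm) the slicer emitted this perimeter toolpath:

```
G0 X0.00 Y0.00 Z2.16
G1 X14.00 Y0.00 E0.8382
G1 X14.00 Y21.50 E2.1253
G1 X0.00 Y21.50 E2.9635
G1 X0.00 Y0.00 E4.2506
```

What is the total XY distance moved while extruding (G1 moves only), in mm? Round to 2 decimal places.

Sum the Euclidean lengths of each G1 segment: total = 71.00 mm.

71.00 mm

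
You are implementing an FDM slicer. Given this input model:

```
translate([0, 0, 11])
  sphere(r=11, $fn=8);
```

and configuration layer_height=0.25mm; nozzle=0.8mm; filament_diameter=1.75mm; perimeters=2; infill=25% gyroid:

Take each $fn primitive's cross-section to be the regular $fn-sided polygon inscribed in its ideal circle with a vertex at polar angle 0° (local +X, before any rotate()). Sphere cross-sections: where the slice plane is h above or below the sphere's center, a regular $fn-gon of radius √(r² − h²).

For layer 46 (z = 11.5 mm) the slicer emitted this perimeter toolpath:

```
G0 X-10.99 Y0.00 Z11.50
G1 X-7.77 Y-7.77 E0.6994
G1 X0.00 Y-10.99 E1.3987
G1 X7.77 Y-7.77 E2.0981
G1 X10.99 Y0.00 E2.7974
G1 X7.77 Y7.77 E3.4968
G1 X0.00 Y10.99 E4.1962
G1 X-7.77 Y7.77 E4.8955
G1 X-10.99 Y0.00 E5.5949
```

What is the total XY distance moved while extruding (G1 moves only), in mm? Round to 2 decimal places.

67.29 mm

Sum the Euclidean lengths of each G1 segment: total = 67.29 mm.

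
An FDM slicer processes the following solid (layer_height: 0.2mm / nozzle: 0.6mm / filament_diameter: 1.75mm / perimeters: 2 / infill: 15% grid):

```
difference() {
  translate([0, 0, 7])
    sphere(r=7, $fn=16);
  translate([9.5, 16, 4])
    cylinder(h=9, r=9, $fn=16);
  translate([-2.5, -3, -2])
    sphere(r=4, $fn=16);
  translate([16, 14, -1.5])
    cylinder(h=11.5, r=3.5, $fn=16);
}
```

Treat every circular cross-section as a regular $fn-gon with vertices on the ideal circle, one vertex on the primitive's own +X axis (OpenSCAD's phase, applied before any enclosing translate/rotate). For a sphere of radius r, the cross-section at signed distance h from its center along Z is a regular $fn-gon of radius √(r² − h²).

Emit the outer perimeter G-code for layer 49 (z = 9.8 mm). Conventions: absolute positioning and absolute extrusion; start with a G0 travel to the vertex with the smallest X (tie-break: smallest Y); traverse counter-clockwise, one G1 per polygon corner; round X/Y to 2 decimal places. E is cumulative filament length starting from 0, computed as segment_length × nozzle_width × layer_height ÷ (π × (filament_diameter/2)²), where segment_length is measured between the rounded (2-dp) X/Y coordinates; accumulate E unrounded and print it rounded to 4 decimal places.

At z = 9.8 mm: the r=7 sphere contributes a regular 16-gon of circumradius √(7²−2.8²) = 6.416; the r=9 cylinder at (9.5, 16) contributes a regular 16-gon of circumradius 9; the sphere at (-2.5, -3) does not reach this height (|z−center|=11.800 > r=4); the r=3.5 cylinder at (16, 14) contributes a regular 16-gon of circumradius 3.5; After the difference (first − rest): starting from the r=7 sphere, the r=9 cylinder at (9.5, 16) misses the remaining region (no effect); the r=3.5 cylinder at (16, 14) misses the remaining region (no effect) — 1 connected region. The outline is a single polygon with 16 vertices. Extrusion per mm of travel: 0.6 × 0.2 / (π × 0.875²) = 0.049890. Accumulating E over each segment gives final E = 1.9996.

G0 X-6.42 Y0.00 Z9.80
G1 X-5.93 Y-2.46 E0.1251
G1 X-4.54 Y-4.54 E0.2500
G1 X-2.46 Y-5.93 E0.3748
G1 X0.00 Y-6.42 E0.4999
G1 X2.46 Y-5.93 E0.6250
G1 X4.54 Y-4.54 E0.7499
G1 X5.93 Y-2.46 E0.8747
G1 X6.42 Y0.00 E0.9998
G1 X5.93 Y2.46 E1.1249
G1 X4.54 Y4.54 E1.2498
G1 X2.46 Y5.93 E1.3746
G1 X0.00 Y6.42 E1.4997
G1 X-2.46 Y5.93 E1.6248
G1 X-4.54 Y4.54 E1.7497
G1 X-5.93 Y2.46 E1.8745
G1 X-6.42 Y0.00 E1.9996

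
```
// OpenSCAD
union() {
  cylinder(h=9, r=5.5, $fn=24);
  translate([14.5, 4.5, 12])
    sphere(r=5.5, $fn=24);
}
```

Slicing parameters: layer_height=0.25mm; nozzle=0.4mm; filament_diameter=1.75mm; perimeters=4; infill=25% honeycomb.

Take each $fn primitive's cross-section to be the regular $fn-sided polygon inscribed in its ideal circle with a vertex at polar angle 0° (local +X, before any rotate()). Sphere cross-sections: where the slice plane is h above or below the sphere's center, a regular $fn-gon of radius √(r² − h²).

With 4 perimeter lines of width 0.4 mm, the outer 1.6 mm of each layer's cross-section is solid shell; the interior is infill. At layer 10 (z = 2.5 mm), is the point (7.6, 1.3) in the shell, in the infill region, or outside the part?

At z = 2.5 mm: the cylinder: section is a regular 24-gon, circumradius r=5.5; the sphere at (14.5, 4.5) does not reach this height (|z−center|=9.500 > r=5.5); Merging all regions: only the r=5.5 cylinder is present, so the union is just that shape — 1 connected region. Overall, the cross-section is a single solid region. The nearest boundary edge runs (5.50, 0.00)→(5.31, 1.42); distance from the point to it = 2.25 mm. The point is not inside any of the regions above, so it lies outside the cross-section (2.25 mm from the nearest boundary).

outside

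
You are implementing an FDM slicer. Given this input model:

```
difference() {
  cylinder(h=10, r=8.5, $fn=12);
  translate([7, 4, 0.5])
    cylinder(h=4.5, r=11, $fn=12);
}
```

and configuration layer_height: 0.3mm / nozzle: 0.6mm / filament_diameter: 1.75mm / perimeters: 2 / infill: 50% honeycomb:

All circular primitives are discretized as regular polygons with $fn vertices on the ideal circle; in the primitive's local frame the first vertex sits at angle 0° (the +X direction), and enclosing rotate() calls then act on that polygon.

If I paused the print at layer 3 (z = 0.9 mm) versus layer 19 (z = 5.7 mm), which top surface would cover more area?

Layer 3 (z = 0.9): the r=8.5 cylinder gives a regular 12-gon of circumradius 8.5 (constant along its height) (area = (12/2)·8.500²·sin(360°/12) = 216.75 mm²); the r=11 cylinder at (7, 4) gives a regular 12-gon of circumradius 11 (constant along its height) (area = (12/2)·11.000²·sin(360°/12) = 363.00 mm²); Taking the first minus the rest: starting from the r=8.5 cylinder (216.75 mm²), the r=11 cylinder at (7, 4) partially overlaps it — only the 132.87 mm² overlap (of its 363.00 mm²) is removed, clipping the outline — area = 83.88 mm². So its area = 83.88 mm². Layer 19 (z = 5.7): the cylinder: section is a regular 12-gon, circumradius r=8.5 (area = (12/2)·8.500²·sin(360°/12) = 216.75 mm²); the cylinder at (7, 4) is absent (z outside [0.5, 5]); Subtracting the remaining from the first: none of the subtracted shapes is present at this height, so the r=8.5 cylinder is unchanged — area = 216.75 mm². So its area = 216.75 mm². Layer 19 is larger (216.75 vs 83.88 mm²).

layer 19 (z = 5.7 mm)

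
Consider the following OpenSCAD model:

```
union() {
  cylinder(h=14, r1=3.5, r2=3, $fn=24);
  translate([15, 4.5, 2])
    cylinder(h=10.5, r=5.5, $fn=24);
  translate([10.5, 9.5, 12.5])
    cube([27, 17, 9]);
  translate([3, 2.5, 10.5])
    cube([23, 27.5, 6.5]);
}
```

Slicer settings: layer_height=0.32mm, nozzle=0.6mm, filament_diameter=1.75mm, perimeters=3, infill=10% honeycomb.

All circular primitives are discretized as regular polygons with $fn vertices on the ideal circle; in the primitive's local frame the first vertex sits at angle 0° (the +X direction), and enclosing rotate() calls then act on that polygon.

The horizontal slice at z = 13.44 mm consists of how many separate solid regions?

At z = 13.44 mm: the cone (r1=3.5→r2=3) has section circumradius 3.020 here — a regular 24-gon; the cylinder at (15, 4.5) is absent (z outside [2, 12.5]); the cube at (10.5, 9.5) is present — its section is the full 27×17 rectangle; the cube at (3, 2.5) (footprint 23×27.5) is included at this height; Merging all regions: the regions partially overlap (shared area 263.50 mm²), so overlapping operands fuse into one piece — 2 connected regions. The result has 2 disconnected regions.

2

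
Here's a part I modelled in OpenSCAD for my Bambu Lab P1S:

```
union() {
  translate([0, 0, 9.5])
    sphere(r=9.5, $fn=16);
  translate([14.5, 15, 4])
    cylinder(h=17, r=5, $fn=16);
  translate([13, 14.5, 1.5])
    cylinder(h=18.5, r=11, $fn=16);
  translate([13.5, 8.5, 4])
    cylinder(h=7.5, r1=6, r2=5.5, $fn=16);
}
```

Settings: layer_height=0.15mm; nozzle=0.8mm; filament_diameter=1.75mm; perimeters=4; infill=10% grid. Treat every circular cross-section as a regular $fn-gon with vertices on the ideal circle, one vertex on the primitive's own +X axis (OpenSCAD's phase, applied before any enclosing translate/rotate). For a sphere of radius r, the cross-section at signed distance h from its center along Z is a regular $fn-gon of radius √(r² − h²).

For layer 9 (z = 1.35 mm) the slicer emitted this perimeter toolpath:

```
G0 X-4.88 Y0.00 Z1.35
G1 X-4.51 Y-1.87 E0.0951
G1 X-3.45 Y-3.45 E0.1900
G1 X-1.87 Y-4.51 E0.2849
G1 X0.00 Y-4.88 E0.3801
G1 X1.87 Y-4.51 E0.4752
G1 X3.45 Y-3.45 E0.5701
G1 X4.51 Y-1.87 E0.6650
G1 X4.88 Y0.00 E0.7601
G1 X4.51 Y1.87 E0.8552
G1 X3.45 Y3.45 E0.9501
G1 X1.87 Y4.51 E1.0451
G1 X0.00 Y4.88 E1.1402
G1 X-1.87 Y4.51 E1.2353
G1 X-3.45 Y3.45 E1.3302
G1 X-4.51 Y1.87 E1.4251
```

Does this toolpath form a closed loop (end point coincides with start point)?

no

Start point (G0): (-4.88, 0.00). End point (last G1): the path does not return to the start — open.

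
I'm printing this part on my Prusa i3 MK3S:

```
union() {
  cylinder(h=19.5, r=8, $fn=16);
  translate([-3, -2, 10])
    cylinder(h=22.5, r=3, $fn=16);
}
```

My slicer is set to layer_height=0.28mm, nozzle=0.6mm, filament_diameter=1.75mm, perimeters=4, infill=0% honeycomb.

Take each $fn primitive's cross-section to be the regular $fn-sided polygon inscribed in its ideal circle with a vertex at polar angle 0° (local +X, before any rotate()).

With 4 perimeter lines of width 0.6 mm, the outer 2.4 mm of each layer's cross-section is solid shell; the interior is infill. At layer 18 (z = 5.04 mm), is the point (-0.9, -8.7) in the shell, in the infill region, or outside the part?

outside

At z = 5.04 mm: the r=8 cylinder contributes a regular 16-gon of circumradius 8; the cylinder at (-3, -2) is absent (z outside [10, 32.5]); Combining (union): only the r=8 cylinder is present, so the union is just that shape — 1 connected region. Overall, the cross-section is a single solid region. The nearest boundary edge runs (-3.06, -7.39)→(-0.00, -8.00); distance from the point to it = 0.86 mm. The point is not inside any of the regions above, so it lies outside the cross-section (0.86 mm from the nearest boundary).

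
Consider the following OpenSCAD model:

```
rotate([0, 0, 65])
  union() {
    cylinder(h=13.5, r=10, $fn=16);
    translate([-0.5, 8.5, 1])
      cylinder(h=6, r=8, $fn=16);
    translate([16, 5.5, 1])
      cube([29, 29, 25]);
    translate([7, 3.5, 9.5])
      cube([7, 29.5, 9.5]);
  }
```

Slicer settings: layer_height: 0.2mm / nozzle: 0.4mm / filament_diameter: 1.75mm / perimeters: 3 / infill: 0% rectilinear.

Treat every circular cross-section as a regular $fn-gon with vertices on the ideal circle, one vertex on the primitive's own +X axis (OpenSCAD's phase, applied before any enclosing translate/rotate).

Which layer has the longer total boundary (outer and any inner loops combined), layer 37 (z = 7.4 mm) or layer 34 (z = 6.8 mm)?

Layer 37 (z = 7.4): the r=10 cylinder contributes a regular 16-gon of circumradius 10 (perimeter = 2·16·10.000·sin(180°/16) = 62.43 mm); the cylinder at (-0.5, 8.5) is not intersected at this z (z outside [1, 7]); the cube at (16, 5.5) (footprint 29×29) is included at this height (perimeter 116.00 mm); the cube at (7, 3.5) is not intersected at this z (z outside [9.5, 19]); Merging all regions: the 2 present regions are separate (no shared area or edge), so areas and boundary lengths simply add and each stays a separate island — boundary = 178.43 mm; (whole slice rotated 65° about Z — lengths, areas and connectivity unchanged). So its perimeter = 178.43 mm. Layer 34 (z = 6.8): the r=10 cylinder contributes a regular 16-gon of circumradius 10 (perimeter = 2·16·10.000·sin(180°/16) = 62.43 mm); the r=8 cylinder at (-0.5, 8.5) gives a regular 16-gon of circumradius 8 (constant along its height) (perimeter = 2·16·8.000·sin(180°/16) = 49.94 mm); the cube at (16, 5.5) (footprint 29×29) is included at this height (perimeter 116.00 mm); the cube at (7, 3.5) is absent (z outside [9.5, 19]); Combining (union): the regions partially overlap (shared area 101.28 mm²), so the edge portions inside another operand are dropped and the merged outline is re-measured after clipping — boundary = 190.43 mm; (whole slice rotated 65° about Z — lengths, areas and connectivity unchanged). So its perimeter = 190.43 mm. Layer 34 is larger (190.43 vs 178.43 mm).

layer 34 (z = 6.8 mm)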